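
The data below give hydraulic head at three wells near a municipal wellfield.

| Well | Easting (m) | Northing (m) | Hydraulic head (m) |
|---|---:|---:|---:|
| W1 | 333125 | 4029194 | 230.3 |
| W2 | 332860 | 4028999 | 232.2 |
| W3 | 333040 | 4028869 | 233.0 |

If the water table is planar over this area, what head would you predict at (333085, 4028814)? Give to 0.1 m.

233.4 m

With h = a·x + b·y + c and W1 as origin, the differences give:
  (-265)·a + (-195)·b = +1.9
  (-85)·a + (-325)·b = +2.7
Eliminate b (×(-325) and ×(-195), subtract): 69550·a = -91.00 → a = ∂h/∂x = -0.001308
Back-substitute: b = ∂h/∂y = -0.007965.
h(333085, 4028814) = 230.3 + (-0.001308)·(-40) + (-0.007965)·(-380) = 230.3 +0.052 +3.027 = 233.379 m.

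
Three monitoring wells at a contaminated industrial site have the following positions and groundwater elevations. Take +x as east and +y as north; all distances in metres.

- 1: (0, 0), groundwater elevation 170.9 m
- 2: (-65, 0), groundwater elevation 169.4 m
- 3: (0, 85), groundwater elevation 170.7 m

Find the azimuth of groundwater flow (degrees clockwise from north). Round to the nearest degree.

276°

∂h/∂x = (169.4 − 170.9) / (-65 − 0) = +0.02308
∂h/∂y = (170.7 − 170.9) / (85 − 0) = -0.002353
Flow direction (−∇h) has components (-0.02308 E, +0.002353 N).
Azimuth = atan2(E, N) = atan2(-0.02308, +0.002353) = 275.8° ≈ 276°.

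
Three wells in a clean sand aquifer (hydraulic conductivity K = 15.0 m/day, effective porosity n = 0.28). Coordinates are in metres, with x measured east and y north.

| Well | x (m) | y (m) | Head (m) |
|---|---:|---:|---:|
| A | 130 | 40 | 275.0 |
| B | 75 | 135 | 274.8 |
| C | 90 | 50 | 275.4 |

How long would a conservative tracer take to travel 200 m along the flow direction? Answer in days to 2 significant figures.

240 days

Differences from A: to B (Δx, Δy, Δh) = (-55, 95, -0.2); to C = (-40, 10, +0.4).
Determinant of the coordinate differences = (-55)·10 − (-40)·95 = 3250.
∂h/∂x = [(-0.2)·10 − (+0.4)·95] / 3250 = -0.01231
∂h/∂y = [(-55)·(+0.4) − (-40)·(-0.2)] / 3250 = -0.009231
|∇h| = √(-0.01231² + -0.009231²) = 0.01539
Seepage velocity v = K·i/n = 15.0 × 0.01539 / 0.28 = 0.8245 m/day.
t = 200 / 0.8245 = 242.6 days.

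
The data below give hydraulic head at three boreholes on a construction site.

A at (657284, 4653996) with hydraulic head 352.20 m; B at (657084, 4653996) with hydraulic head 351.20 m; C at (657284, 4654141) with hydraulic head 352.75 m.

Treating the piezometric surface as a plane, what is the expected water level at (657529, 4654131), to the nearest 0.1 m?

353.9 m

∂h/∂x = (351.20 − 352.20) / (657084 − 657284) = +0.005000
∂h/∂y = (352.75 − 352.20) / (4654141 − 4653996) = +0.003793
h(657529, 4654131) = 352.20 + (+0.005000)·(245) + (+0.003793)·(135) = 352.20 +1.225 +0.512 = 353.937 m.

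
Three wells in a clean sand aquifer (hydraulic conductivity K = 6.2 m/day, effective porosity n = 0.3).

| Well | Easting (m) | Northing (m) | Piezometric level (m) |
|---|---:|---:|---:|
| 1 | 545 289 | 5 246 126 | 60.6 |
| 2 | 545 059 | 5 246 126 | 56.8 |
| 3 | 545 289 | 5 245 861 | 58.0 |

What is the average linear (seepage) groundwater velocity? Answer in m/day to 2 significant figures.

∂h/∂x = (56.8 − 60.6) / (545059 − 545289) = +0.01652
∂h/∂y = (58.0 − 60.6) / (5245861 − 5246126) = +0.009811
|∇h| = √(0.01652² + 0.009811²) = 0.01921
Seepage velocity v = K·i/n = 6.2 × 0.01921 / 0.3 = 0.397 m/day.

0.40 m/day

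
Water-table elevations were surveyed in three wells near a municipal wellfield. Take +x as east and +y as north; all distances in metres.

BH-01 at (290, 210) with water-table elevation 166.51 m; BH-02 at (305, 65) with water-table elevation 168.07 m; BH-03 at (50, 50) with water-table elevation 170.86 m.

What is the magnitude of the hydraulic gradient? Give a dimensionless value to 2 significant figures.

0.016

Differences from BH-01: to BH-02 (Δx, Δy, Δh) = (15, -145, +1.56); to BH-03 = (-240, -160, +4.35).
Solve a·Δx + b·Δy = Δh: det = 15·(-160) − (-240)·(-145) = -37200.
∂h/∂x = [(+1.56)·(-160) − (+4.35)·(-145)] / -37200 = -0.01025
∂h/∂y = [15·(+4.35) − (-240)·(+1.56)] / -37200 = -0.01182
|∇h| = √(-0.01025² + -0.01182²) = 0.01565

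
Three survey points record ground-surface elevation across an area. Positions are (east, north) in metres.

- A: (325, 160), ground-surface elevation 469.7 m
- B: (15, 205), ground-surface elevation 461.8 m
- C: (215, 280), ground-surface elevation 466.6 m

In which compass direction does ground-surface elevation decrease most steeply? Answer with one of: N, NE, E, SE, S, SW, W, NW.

W

With z = a·x + b·y + c and A as origin, the differences give:
  (-310)·a + 45·b = -7.9
  (-110)·a + 120·b = -3.1
Eliminate b (×120 and ×45, subtract): -32250·a = -808.50 → a = ∂z/∂x = +0.02507
Back-substitute: b = ∂z/∂y = -0.002853.
Steepest decrease is along −∇f = (-0.02507 E, +0.002853 N) → west.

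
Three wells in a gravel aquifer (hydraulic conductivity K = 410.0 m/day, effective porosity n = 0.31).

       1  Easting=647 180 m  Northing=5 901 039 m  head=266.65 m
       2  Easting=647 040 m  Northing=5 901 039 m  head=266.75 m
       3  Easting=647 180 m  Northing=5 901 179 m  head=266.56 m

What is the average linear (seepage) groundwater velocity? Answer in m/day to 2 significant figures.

1.3 m/day

∂h/∂x = (266.75 − 266.65) / (647040 − 647180) = -0.0007143
∂h/∂y = (266.56 − 266.65) / (5901179 − 5901039) = -0.0006429
|∇h| = √(-0.0007143² + -0.0006429²) = 0.000961
Seepage velocity v = K·i/n = 410.0 × 0.000961 / 0.31 = 1.271 m/day.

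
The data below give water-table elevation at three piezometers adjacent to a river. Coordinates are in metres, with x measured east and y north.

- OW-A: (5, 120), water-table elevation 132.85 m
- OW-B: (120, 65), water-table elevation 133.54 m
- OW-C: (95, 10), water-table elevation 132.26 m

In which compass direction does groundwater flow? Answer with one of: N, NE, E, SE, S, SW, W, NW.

SW

Taking OW-A as reference: OW-B−OW-A = (115, -55, +0.69); OW-C−OW-A = (90, -110, -0.59).
Solve a·Δx + b·Δy = Δh: det = 115·(-110) − 90·(-55) = -7700.
∂h/∂x = [(+0.69)·(-110) − (-0.59)·(-55)] / -7700 = +0.01407
∂h/∂y = [115·(-0.59) − 90·(+0.69)] / -7700 = +0.01688
Flow = −∇h = (-0.01407 east, -0.01688 north), which points southwest.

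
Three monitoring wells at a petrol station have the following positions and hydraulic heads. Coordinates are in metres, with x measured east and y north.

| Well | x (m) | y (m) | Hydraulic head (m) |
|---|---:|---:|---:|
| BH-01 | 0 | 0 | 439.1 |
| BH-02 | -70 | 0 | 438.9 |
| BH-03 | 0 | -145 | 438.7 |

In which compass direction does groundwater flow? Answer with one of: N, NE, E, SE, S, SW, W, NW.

SW

∂h/∂x = (438.9 − 439.1) / (-70 − 0) = +0.002857
∂h/∂y = (438.7 − 439.1) / (-145 − 0) = +0.002759
Flow = −∇h = (-0.002857 east, -0.002759 north), which points southwest.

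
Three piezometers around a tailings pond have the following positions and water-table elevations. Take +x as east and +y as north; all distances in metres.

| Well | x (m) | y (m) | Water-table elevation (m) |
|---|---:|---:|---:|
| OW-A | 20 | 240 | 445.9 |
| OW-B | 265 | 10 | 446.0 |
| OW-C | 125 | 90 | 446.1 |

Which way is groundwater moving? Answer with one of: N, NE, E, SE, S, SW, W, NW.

NE

Differences from OW-A: to OW-B (Δx, Δy, Δh) = (245, -230, +0.1); to OW-C = (105, -150, +0.2).
Determinant of the coordinate differences = 245·(-150) − 105·(-230) = -12600.
∂h/∂x = [(+0.1)·(-150) − (+0.2)·(-230)] / -12600 = -0.002460
∂h/∂y = [245·(+0.2) − 105·(+0.1)] / -12600 = -0.003056
Flow = −∇h = (+0.002460 east, +0.003056 north), which points northeast.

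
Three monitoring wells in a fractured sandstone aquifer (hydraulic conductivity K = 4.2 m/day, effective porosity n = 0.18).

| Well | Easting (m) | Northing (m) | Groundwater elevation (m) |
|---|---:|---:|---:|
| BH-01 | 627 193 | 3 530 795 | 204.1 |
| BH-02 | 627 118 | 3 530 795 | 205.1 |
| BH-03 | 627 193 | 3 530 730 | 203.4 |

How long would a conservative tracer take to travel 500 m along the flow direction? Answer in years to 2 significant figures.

3.4 years

∂h/∂x = (205.1 − 204.1) / (627118 − 627193) = -0.01333
∂h/∂y = (203.4 − 204.1) / (3530730 − 3530795) = +0.01077
|∇h| = √(-0.01333² + 0.01077²) = 0.01714
Seepage velocity v = K·i/n = 4.2 × 0.01714 / 0.18 = 0.3999 m/day.
t = 500 / 0.3999 = 1250 days = 3.42 years.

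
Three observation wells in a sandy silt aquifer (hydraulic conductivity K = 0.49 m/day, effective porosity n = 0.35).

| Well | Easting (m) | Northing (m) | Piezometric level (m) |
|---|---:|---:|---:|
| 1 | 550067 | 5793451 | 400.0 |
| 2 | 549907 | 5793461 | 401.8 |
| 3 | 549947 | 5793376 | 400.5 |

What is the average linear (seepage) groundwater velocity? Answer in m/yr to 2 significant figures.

Taking 1 as reference: 2−1 = (-160, 10, +1.8); 3−1 = (-120, -75, +0.5).
Solve a·Δx + b·Δy = Δh: det = (-160)·(-75) − (-120)·10 = 13200.
∂h/∂x = [(+1.8)·(-75) − (+0.5)·10] / 13200 = -0.01061
∂h/∂y = [(-160)·(+0.5) − (-120)·(+1.8)] / 13200 = +0.01030
|∇h| = √(-0.01061² + 0.01030²) = 0.01479
Seepage velocity v = K·i/n = 0.49 × 0.01479 / 0.35 = 0.02071 m/day = 7.564 m/yr.

7.6 m/yr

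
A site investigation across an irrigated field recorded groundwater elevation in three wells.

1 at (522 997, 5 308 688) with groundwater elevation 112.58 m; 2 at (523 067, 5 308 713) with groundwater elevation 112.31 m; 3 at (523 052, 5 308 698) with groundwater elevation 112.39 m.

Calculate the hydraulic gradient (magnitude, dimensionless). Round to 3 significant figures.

0.00381

With h = a·x + b·y + c and 1 as origin, the differences give:
  70·a + 25·b = -0.27
  55·a + 10·b = -0.19
Eliminate b (×10 and ×25, subtract): -675·a = 2.050 → a = ∂h/∂x = -0.003037
Back-substitute: b = ∂h/∂y = -0.002296.
|∇h| = √(-0.003037² + -0.002296²) = 0.003807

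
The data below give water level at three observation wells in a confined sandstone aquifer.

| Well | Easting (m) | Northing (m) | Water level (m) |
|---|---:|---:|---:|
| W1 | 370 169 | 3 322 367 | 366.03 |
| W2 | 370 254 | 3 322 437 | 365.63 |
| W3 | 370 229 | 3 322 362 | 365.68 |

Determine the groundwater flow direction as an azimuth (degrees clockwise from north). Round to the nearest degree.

102°

With h = a·x + b·y + c and W1 as origin, the differences give:
  85·a + 70·b = -0.40
  60·a + (-5)·b = -0.35
Eliminate b (×(-5) and ×70, subtract): -4625·a = 26.500 → a = ∂h/∂x = -0.005730
Back-substitute: b = ∂h/∂y = +0.001243.
Flow direction (−∇h) has components (+0.005730 E, -0.001243 N).
Azimuth = atan2(E, N) = atan2(+0.005730, -0.001243) = 102.2° ≈ 102°.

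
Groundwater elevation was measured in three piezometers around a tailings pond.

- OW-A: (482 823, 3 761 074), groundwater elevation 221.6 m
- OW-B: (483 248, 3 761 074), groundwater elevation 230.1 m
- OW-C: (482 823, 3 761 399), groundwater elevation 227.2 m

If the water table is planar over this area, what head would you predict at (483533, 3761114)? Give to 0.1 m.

∂h/∂x = (230.1 − 221.6) / (483248 − 482823) = +0.02000
∂h/∂y = (227.2 − 221.6) / (3761399 − 3761074) = +0.01723
h(483533, 3761114) = 221.6 + (+0.02000)·(710) + (+0.01723)·(40) = 221.6 +14.200 +0.689 = 236.489 m.

236.5 m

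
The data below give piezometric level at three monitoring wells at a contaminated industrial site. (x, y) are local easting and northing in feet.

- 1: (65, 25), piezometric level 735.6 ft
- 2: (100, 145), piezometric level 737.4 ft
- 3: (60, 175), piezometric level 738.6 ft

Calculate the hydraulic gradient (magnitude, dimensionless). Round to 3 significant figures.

0.0248

With h = a·x + b·y + c and 1 as origin, the differences give:
  35·a + 120·b = +1.8
  (-5)·a + 150·b = +3.0
Eliminate b (×150 and ×120, subtract): 5850·a = -90.00 → a = ∂h/∂x = -0.01538
Back-substitute: b = ∂h/∂y = +0.01949.
|∇h| = √(-0.01538² + 0.01949²) = 0.02483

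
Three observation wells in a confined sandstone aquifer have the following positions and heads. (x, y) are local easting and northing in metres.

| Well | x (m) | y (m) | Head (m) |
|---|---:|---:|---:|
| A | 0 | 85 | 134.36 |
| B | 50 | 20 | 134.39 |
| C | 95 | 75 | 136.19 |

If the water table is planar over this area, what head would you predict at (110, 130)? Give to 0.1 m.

137.4 m

With h = a·x + b·y + c and A as origin, the differences give:
  50·a + (-65)·b = +0.03
  95·a + (-10)·b = +1.83
Eliminate b (×(-10) and ×(-65), subtract): 5675·a = 118.650 → a = ∂h/∂x = +0.02091
Back-substitute: b = ∂h/∂y = +0.01562.
h(110, 130) = 134.36 + (+0.02091)·(110) + (+0.01562)·(45) = 134.36 +2.300 +0.703 = 137.363 m.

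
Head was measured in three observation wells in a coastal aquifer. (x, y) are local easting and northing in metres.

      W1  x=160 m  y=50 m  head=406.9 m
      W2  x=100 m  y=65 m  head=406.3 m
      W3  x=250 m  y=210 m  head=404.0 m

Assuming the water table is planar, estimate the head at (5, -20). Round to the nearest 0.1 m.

With h = a·x + b·y + c and W1 as origin, the differences give:
  (-60)·a + 15·b = -0.6
  90·a + 160·b = -2.9
Eliminate b (×160 and ×15, subtract): -10950·a = -52.50 → a = ∂h/∂x = +0.004795
Back-substitute: b = ∂h/∂y = -0.02082.
h(5, -20) = 406.9 + (+0.004795)·(-155) + (-0.02082)·(-70) = 406.9 -0.743 +1.458 = 407.614 m.

407.6 m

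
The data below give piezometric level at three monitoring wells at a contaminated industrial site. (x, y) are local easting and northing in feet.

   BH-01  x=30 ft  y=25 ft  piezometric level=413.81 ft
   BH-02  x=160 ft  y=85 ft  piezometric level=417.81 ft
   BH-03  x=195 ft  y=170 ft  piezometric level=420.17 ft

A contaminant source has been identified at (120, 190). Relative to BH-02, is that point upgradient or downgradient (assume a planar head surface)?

upgradient

With h = a·x + b·y + c and BH-01 as origin, the differences give:
  130·a + 60·b = +4.00
  165·a + 145·b = +6.36
Eliminate b (×145 and ×60, subtract): 8950·a = 198.400 → a = ∂h/∂x = +0.02217
Back-substitute: b = ∂h/∂y = +0.01864.
Head at (120, 190) = 413.81 + (+0.02217)·(90) + (+0.01864)·(165) = 418.88 ft.
That is higher than the 417.81 ft at BH-02, so the point is upgradient.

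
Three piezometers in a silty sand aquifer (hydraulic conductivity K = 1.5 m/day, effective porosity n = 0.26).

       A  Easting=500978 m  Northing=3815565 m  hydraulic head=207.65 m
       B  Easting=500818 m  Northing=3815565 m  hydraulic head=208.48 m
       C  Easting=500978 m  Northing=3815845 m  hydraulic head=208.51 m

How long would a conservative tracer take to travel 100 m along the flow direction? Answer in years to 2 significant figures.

7.9 years

∂h/∂x = (208.48 − 207.65) / (500818 − 500978) = -0.005187
∂h/∂y = (208.51 − 207.65) / (3815845 − 3815565) = +0.003071
|∇h| = √(-0.005187² + 0.003071²) = 0.006028
Seepage velocity v = K·i/n = 1.5 × 0.006028 / 0.26 = 0.03478 m/day.
t = 100 / 0.03478 = 2875 days = 7.87 years.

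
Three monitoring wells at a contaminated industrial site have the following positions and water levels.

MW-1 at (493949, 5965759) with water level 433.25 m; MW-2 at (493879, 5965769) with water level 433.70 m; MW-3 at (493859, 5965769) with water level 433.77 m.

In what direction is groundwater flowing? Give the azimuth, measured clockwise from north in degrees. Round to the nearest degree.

170°

Taking MW-1 as reference: MW-2−MW-1 = (-70, 10, +0.45); MW-3−MW-1 = (-90, 10, +0.52).
Solve a·Δx + b·Δy = Δh: det = (-70)·10 − (-90)·10 = 200.
∂h/∂x = [(+0.45)·10 − (+0.52)·10] / 200 = -0.003500
∂h/∂y = [(-70)·(+0.52) − (-90)·(+0.45)] / 200 = +0.02050
Flow direction (−∇h) has components (+0.003500 E, -0.02050 N).
Azimuth = atan2(E, N) = atan2(+0.003500, -0.02050) = 170.3° ≈ 170°.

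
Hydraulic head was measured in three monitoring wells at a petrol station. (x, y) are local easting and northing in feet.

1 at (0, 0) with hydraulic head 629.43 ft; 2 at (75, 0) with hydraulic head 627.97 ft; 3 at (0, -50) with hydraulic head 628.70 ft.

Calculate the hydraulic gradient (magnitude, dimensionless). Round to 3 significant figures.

∂h/∂x = (627.97 − 629.43) / (75 − 0) = -0.01947
∂h/∂y = (628.70 − 629.43) / (-50 − 0) = +0.01460
|∇h| = √(-0.01947² + 0.01460²) = 0.02434

0.0243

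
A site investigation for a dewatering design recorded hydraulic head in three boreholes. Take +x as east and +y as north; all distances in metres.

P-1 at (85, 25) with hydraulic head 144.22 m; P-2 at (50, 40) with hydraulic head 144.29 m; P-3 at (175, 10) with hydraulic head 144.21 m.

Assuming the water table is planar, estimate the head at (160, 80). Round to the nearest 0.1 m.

Differences from P-1: to P-2 (Δx, Δy, Δh) = (-35, 15, +0.07); to P-3 = (90, -15, -0.01).
Solve a·Δx + b·Δy = Δh: det = (-35)·(-15) − 90·15 = -825.
∂h/∂x = [(+0.07)·(-15) − (-0.01)·15] / -825 = +0.001091
∂h/∂y = [(-35)·(-0.01) − 90·(+0.07)] / -825 = +0.007212
h(160, 80) = 144.22 + (+0.001091)·(75) + (+0.007212)·(55) = 144.22 +0.082 +0.397 = 144.698 m.

144.7 m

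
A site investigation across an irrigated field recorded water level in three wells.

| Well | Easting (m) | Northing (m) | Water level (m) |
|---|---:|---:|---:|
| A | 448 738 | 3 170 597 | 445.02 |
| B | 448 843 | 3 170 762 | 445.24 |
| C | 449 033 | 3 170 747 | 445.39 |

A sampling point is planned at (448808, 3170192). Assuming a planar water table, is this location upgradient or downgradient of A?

With h = a·x + b·y + c and A as origin, the differences give:
  105·a + 165·b = +0.22
  295·a + 150·b = +0.37
Eliminate b (×150 and ×165, subtract): -32925·a = -28.050 → a = ∂h/∂x = +0.0008519
Back-substitute: b = ∂h/∂y = +0.0007912.
Head at (448808, 3170192) = 445.02 + (+0.0008519)·(70) + (+0.0007912)·(-405) = 444.76 m.
That is lower than the 445.02 m at A, so the point is downgradient.

downgradient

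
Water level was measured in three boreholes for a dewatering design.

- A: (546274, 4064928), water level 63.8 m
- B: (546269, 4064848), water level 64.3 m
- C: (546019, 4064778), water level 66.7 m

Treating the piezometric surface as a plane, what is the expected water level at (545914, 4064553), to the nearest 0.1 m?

68.8 m

Taking A as reference: B−A = (-5, -80, +0.5); C−A = (-255, -150, +2.9).
Determinant of the coordinate differences = (-5)·(-150) − (-255)·(-80) = -19650.
∂h/∂x = [(+0.5)·(-150) − (+2.9)·(-80)] / -19650 = -0.007990
∂h/∂y = [(-5)·(+2.9) − (-255)·(+0.5)] / -19650 = -0.005751
h(545914, 4064553) = 63.8 + (-0.007990)·(-360) + (-0.005751)·(-375) = 63.8 +2.876 +2.156 = 68.833 m.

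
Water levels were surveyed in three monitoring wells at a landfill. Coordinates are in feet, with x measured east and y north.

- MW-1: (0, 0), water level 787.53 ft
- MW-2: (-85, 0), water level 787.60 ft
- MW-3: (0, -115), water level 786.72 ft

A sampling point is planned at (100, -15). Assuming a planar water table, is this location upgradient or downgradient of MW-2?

downgradient

∂h/∂x = (787.60 − 787.53) / (-85 − 0) = -0.0008235
∂h/∂y = (786.72 − 787.53) / (-115 − 0) = +0.007043
Head at (100, -15) = 787.53 + (-0.0008235)·(100) + (+0.007043)·(-15) = 787.34 ft.
That is lower than the 787.60 ft at MW-2, so the point is downgradient.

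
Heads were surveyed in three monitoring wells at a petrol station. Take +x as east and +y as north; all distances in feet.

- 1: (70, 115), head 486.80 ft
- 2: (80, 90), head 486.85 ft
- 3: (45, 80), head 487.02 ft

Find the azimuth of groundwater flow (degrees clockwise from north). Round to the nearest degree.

047°

With h = a·x + b·y + c and 1 as origin, the differences give:
  10·a + (-25)·b = +0.05
  (-25)·a + (-35)·b = +0.22
Eliminate b (×(-35) and ×(-25), subtract): -975·a = 3.750 → a = ∂h/∂x = -0.003846
Back-substitute: b = ∂h/∂y = -0.003538.
Flow direction (−∇h) has components (+0.003846 E, +0.003538 N).
Azimuth = atan2(E, N) = atan2(+0.003846, +0.003538) = 47.4° ≈ 047°.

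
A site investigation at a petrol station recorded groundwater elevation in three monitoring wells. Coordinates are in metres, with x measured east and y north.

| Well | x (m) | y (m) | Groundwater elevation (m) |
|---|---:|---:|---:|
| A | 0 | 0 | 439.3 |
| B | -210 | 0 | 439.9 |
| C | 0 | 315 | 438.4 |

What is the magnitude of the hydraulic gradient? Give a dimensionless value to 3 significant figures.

0.00404

∂h/∂x = (439.9 − 439.3) / (-210 − 0) = -0.002857
∂h/∂y = (438.4 − 439.3) / (315 − 0) = -0.002857
|∇h| = √(-0.002857² + -0.002857²) = 0.00404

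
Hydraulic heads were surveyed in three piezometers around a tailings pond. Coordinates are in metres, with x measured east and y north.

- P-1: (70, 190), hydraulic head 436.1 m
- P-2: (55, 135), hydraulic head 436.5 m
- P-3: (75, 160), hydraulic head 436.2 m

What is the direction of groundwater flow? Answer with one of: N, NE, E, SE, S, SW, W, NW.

With h = a·x + b·y + c and P-1 as origin, the differences give:
  (-15)·a + (-55)·b = +0.4
  5·a + (-30)·b = +0.1
Eliminate b (×(-30) and ×(-55), subtract): 725·a = -6.50 → a = ∂h/∂x = -0.008966
Back-substitute: b = ∂h/∂y = -0.004828.
Flow = −∇h = (+0.008966 east, +0.004828 north), which points northeast.

NE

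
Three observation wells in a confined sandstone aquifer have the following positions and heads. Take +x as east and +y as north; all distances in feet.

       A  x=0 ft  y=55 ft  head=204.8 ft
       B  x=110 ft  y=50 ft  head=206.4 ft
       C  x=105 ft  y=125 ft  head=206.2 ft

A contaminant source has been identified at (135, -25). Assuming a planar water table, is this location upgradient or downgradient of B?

upgradient

Differences from A: to B (Δx, Δy, Δh) = (110, -5, +1.6); to C = (105, 70, +1.4).
Solve a·Δx + b·Δy = Δh: det = 110·70 − 105·(-5) = 8225.
∂h/∂x = [(+1.6)·70 − (+1.4)·(-5)] / 8225 = +0.01447
∂h/∂y = [110·(+1.4) − 105·(+1.6)] / 8225 = -0.001702
Head at (135, -25) = 204.8 + (+0.01447)·(135) + (-0.001702)·(-80) = 206.89 ft.
That is higher than the 206.4 ft at B, so the point is upgradient.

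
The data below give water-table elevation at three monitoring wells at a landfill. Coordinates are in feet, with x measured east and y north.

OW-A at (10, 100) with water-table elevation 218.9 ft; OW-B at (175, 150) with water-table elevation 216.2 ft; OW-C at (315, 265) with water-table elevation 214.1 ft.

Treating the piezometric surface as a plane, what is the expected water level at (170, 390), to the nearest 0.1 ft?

216.9 ft

Taking OW-A as reference: OW-B−OW-A = (165, 50, -2.7); OW-C−OW-A = (305, 165, -4.8).
Solve a·Δx + b·Δy = Δh: det = 165·165 − 305·50 = 11975.
∂h/∂x = [(-2.7)·165 − (-4.8)·50] / 11975 = -0.01716
∂h/∂y = [165·(-4.8) − 305·(-2.7)] / 11975 = +0.002630
h(170, 390) = 218.9 + (-0.01716)·(160) + (+0.002630)·(290) = 218.9 -2.746 +0.763 = 216.917 ft.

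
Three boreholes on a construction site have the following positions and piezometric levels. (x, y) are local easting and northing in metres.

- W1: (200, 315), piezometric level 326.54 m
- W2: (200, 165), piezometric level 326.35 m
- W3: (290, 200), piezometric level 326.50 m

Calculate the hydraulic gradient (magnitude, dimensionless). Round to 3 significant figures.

0.00173

Taking W1 as reference: W2−W1 = (0, -150, -0.19); W3−W1 = (90, -115, -0.04).
Determinant of the coordinate differences = 0·(-115) − 90·(-150) = 13500.
∂h/∂x = [(-0.19)·(-115) − (-0.04)·(-150)] / 13500 = +0.001174
∂h/∂y = [0·(-0.04) − 90·(-0.19)] / 13500 = +0.001267
|∇h| = √(0.001174² + 0.001267²) = 0.001727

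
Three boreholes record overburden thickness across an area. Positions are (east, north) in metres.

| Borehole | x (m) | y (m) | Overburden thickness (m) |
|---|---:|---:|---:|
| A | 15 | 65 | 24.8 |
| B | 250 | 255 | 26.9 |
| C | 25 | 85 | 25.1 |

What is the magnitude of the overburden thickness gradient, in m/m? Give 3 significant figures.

Three-point gradient (reference A): Δ to B = (235, 190, +2.1), Δ to C = (10, 20, +0.3).
∂d/∂x = -0.005357, ∂d/∂y = +0.01768 (det = 2800).
|∇f| = √(-0.005357² + 0.01768²) = 0.01847 m/m

0.0185 m/m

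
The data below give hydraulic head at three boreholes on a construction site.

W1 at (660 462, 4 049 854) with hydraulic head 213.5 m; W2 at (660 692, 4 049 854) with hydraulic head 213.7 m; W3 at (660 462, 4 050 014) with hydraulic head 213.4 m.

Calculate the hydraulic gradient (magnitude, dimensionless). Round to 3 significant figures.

∂h/∂x = (213.7 − 213.5) / (660692 − 660462) = +0.0008696
∂h/∂y = (213.4 − 213.5) / (4050014 − 4049854) = -0.0006250
|∇h| = √(0.0008696² + -0.0006250²) = 0.001071

0.00107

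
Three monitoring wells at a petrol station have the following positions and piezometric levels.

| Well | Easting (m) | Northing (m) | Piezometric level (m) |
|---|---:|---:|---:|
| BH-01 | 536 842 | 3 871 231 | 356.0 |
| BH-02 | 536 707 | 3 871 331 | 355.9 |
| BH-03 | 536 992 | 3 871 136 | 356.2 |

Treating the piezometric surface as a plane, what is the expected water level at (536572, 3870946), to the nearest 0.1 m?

353.1 m

With h = a·x + b·y + c and BH-01 as origin, the differences give:
  (-135)·a + 100·b = -0.1
  150·a + (-95)·b = +0.2
Eliminate b (×(-95) and ×100, subtract): -2175·a = -10.50 → a = ∂h/∂x = +0.004828
Back-substitute: b = ∂h/∂y = +0.005517.
h(536572, 3870946) = 356.0 + (+0.004828)·(-270) + (+0.005517)·(-285) = 356.0 -1.303 -1.572 = 353.124 m.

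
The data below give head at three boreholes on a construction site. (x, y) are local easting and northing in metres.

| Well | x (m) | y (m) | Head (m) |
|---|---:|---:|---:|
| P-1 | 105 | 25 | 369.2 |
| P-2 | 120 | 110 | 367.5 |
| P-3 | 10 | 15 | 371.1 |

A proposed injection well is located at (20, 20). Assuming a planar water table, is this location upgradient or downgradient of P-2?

upgradient

Differences from P-1: to P-2 (Δx, Δy, Δh) = (15, 85, -1.7); to P-3 = (-95, -10, +1.9).
Determinant of the coordinate differences = 15·(-10) − (-95)·85 = 7925.
∂h/∂x = [(-1.7)·(-10) − (+1.9)·85] / 7925 = -0.01823
∂h/∂y = [15·(+1.9) − (-95)·(-1.7)] / 7925 = -0.01678
Head at (20, 20) = 369.2 + (-0.01823)·(-85) + (-0.01678)·(-5) = 370.83 m.
That is higher than the 367.5 m at P-2, so the point is upgradient.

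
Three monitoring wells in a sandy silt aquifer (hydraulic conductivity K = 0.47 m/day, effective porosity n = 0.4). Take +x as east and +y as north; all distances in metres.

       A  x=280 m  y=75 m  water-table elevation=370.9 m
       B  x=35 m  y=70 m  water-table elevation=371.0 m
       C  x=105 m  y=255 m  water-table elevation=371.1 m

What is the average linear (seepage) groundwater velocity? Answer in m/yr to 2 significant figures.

0.35 m/yr

Differences from A: to B (Δx, Δy, Δh) = (-245, -5, +0.1); to C = (-175, 180, +0.2).
Determinant of the coordinate differences = (-245)·180 − (-175)·(-5) = -44975.
∂h/∂x = [(+0.1)·180 − (+0.2)·(-5)] / -44975 = -0.0004225
∂h/∂y = [(-245)·(+0.2) − (-175)·(+0.1)] / -44975 = +0.0007004
|∇h| = √(-0.0004225² + 0.0007004²) = 0.000818
Seepage velocity v = K·i/n = 0.47 × 0.000818 / 0.4 = 0.0009611 m/day = 0.351 m/yr.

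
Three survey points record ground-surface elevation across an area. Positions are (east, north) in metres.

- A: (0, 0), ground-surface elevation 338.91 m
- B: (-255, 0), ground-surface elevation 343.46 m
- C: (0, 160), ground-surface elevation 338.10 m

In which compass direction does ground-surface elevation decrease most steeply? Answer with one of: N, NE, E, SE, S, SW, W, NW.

E

∂z/∂x = (343.46 − 338.91) / (-255 − 0) = -0.01784
∂z/∂y = (338.10 − 338.91) / (160 − 0) = -0.005063
Steepest decrease is along −∇f = (+0.01784 E, +0.005063 N) → east.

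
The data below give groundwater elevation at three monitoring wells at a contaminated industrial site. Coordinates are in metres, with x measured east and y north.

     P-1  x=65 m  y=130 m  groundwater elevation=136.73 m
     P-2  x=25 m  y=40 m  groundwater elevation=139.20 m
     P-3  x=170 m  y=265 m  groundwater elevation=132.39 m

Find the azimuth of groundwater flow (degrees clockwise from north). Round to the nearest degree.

034°

With h = a·x + b·y + c and P-1 as origin, the differences give:
  (-40)·a + (-90)·b = +2.47
  105·a + 135·b = -4.34
Eliminate b (×135 and ×(-90), subtract): 4050·a = -57.150 → a = ∂h/∂x = -0.01411
Back-substitute: b = ∂h/∂y = -0.02117.
Flow direction (−∇h) has components (+0.01411 E, +0.02117 N).
Azimuth = atan2(E, N) = atan2(+0.01411, +0.02117) = 33.7° ≈ 034°.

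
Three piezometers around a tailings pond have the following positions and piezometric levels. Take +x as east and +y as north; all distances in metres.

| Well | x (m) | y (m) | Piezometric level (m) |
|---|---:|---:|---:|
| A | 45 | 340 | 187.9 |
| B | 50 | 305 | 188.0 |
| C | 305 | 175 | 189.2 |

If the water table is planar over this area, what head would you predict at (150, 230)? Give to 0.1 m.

Taking A as reference: B−A = (5, -35, +0.1); C−A = (260, -165, +1.3).
Determinant of the coordinate differences = 5·(-165) − 260·(-35) = 8275.
∂h/∂x = [(+0.1)·(-165) − (+1.3)·(-35)] / 8275 = +0.003505
∂h/∂y = [5·(+1.3) − 260·(+0.1)] / 8275 = -0.002356
h(150, 230) = 187.9 + (+0.003505)·(105) + (-0.002356)·(-110) = 187.9 +0.368 +0.259 = 188.527 m.

188.5 m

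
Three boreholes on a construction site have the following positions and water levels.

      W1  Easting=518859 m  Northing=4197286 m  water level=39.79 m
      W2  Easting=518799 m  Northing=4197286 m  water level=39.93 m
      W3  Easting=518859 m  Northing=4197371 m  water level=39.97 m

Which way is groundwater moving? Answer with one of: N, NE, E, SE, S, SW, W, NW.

SE

∂h/∂x = (39.93 − 39.79) / (518799 − 518859) = -0.002333
∂h/∂y = (39.97 − 39.79) / (4197371 − 4197286) = +0.002118
Flow = −∇h = (+0.002333 east, -0.002118 north), which points southeast.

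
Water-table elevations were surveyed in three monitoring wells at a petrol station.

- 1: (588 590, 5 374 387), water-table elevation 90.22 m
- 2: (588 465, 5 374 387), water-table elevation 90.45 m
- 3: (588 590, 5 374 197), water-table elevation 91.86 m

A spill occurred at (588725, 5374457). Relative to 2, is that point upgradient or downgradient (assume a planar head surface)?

downgradient

∂h/∂x = (90.45 − 90.22) / (588465 − 588590) = -0.001840
∂h/∂y = (91.86 − 90.22) / (5374197 − 5374387) = -0.008632
Head at (588725, 5374457) = 90.22 + (-0.001840)·(135) + (-0.008632)·(70) = 89.37 m.
That is lower than the 90.45 m at 2, so the point is downgradient.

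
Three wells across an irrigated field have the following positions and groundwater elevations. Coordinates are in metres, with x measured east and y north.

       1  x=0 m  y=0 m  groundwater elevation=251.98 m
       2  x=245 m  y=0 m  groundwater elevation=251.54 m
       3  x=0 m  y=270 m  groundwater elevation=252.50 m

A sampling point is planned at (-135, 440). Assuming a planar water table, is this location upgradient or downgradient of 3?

∂h/∂x = (251.54 − 251.98) / (245 − 0) = -0.001796
∂h/∂y = (252.50 − 251.98) / (270 − 0) = +0.001926
Head at (-135, 440) = 251.98 + (-0.001796)·(-135) + (+0.001926)·(440) = 253.07 m.
That is higher than the 252.50 m at 3, so the point is upgradient.

upgradient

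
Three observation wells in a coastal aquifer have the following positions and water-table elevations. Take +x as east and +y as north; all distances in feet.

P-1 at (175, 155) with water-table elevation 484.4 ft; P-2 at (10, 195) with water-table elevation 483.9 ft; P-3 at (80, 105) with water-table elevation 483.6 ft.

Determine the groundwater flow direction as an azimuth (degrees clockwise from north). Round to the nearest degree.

214°

Taking P-1 as reference: P-2−P-1 = (-165, 40, -0.5); P-3−P-1 = (-95, -50, -0.8).
Determinant of the coordinate differences = (-165)·(-50) − (-95)·40 = 12050.
∂h/∂x = [(-0.5)·(-50) − (-0.8)·40] / 12050 = +0.004730
∂h/∂y = [(-165)·(-0.8) − (-95)·(-0.5)] / 12050 = +0.007012
Flow direction (−∇h) has components (-0.004730 E, -0.007012 N).
Azimuth = atan2(E, N) = atan2(-0.004730, -0.007012) = 214.0° ≈ 214°.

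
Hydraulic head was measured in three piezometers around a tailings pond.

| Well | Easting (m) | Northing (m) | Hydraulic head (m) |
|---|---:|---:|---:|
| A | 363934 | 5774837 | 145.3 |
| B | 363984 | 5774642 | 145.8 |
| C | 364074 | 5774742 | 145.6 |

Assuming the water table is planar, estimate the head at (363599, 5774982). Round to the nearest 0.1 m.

Differences from A: to B (Δx, Δy, Δh) = (50, -195, +0.5); to C = (140, -95, +0.3).
Determinant of the coordinate differences = 50·(-95) − 140·(-195) = 22550.
∂h/∂x = [(+0.5)·(-95) − (+0.3)·(-195)] / 22550 = +0.0004878
∂h/∂y = [50·(+0.3) − 140·(+0.5)] / 22550 = -0.002439
h(363599, 5774982) = 145.3 + (+0.0004878)·(-335) + (-0.002439)·(145) = 145.3 -0.163 -0.354 = 144.783 m.

144.8 m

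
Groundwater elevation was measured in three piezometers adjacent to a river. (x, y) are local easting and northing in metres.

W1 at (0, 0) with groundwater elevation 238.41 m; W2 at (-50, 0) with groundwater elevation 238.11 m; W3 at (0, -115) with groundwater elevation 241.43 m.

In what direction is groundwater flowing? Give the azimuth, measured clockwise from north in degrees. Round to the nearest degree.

347°

∂h/∂x = (238.11 − 238.41) / (-50 − 0) = +0.006000
∂h/∂y = (241.43 − 238.41) / (-115 − 0) = -0.02626
Flow direction (−∇h) has components (-0.006000 E, +0.02626 N).
Azimuth = atan2(E, N) = atan2(-0.006000, +0.02626) = 347.1° ≈ 347°.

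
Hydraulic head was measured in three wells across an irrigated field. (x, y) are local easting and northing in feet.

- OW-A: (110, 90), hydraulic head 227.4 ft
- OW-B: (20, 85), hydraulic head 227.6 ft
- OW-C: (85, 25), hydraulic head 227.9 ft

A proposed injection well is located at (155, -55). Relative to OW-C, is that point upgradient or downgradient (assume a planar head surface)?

With h = a·x + b·y + c and OW-A as origin, the differences give:
  (-90)·a + (-5)·b = +0.2
  (-25)·a + (-65)·b = +0.5
Eliminate b (×(-65) and ×(-5), subtract): 5725·a = -10.50 → a = ∂h/∂x = -0.001834
Back-substitute: b = ∂h/∂y = -0.006987.
Head at (155, -55) = 227.4 + (-0.001834)·(45) + (-0.006987)·(-145) = 228.33 ft.
That is higher than the 227.9 ft at OW-C, so the point is upgradient.

upgradient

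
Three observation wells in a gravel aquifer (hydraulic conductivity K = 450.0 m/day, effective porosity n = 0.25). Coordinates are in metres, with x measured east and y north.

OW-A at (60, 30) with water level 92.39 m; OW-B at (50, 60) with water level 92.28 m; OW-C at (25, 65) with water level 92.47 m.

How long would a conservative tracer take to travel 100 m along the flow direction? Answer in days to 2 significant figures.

Taking OW-A as reference: OW-B−OW-A = (-10, 30, -0.11); OW-C−OW-A = (-35, 35, +0.08).
Determinant of the coordinate differences = (-10)·35 − (-35)·30 = 700.
∂h/∂x = [(-0.11)·35 − (+0.08)·30] / 700 = -0.008929
∂h/∂y = [(-10)·(+0.08) − (-35)·(-0.11)] / 700 = -0.006643
|∇h| = √(-0.008929² + -0.006643²) = 0.01113
Seepage velocity v = K·i/n = 450.0 × 0.01113 / 0.25 = 20.03 m/day.
t = 100 / 20.03 = 4.993 days.

5.0 days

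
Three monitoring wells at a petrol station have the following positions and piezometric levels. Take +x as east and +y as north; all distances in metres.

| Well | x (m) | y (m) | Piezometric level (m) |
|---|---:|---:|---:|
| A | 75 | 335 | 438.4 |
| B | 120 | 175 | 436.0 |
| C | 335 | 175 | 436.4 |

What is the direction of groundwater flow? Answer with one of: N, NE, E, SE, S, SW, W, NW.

With h = a·x + b·y + c and A as origin, the differences give:
  45·a + (-160)·b = -2.4
  260·a + (-160)·b = -2.0
Eliminate b (×(-160) and ×(-160), subtract): 34400·a = 64.00 → a = ∂h/∂x = +0.001860
Back-substitute: b = ∂h/∂y = +0.01552.
Flow = −∇h = (-0.001860 east, -0.01552 north), which points south.

S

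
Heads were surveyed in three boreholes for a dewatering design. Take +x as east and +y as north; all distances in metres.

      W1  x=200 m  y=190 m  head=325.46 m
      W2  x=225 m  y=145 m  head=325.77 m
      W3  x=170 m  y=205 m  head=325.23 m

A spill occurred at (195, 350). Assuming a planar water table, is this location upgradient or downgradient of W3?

With h = a·x + b·y + c and W1 as origin, the differences give:
  25·a + (-45)·b = +0.31
  (-30)·a + 15·b = -0.23
Eliminate b (×15 and ×(-45), subtract): -975·a = -5.700 → a = ∂h/∂x = +0.005846
Back-substitute: b = ∂h/∂y = -0.003641.
Head at (195, 350) = 325.46 + (+0.005846)·(-5) + (-0.003641)·(160) = 324.85 m.
That is lower than the 325.23 m at W3, so the point is downgradient.

downgradient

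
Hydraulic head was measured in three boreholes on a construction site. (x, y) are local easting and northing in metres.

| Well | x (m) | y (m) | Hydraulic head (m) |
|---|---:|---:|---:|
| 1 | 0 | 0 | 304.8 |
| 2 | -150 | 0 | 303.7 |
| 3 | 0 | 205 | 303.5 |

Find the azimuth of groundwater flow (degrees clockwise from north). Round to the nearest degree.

∂h/∂x = (303.7 − 304.8) / (-150 − 0) = +0.007333
∂h/∂y = (303.5 − 304.8) / (205 − 0) = -0.006341
Flow direction (−∇h) has components (-0.007333 E, +0.006341 N).
Azimuth = atan2(E, N) = atan2(-0.007333, +0.006341) = 310.9° ≈ 311°.

311°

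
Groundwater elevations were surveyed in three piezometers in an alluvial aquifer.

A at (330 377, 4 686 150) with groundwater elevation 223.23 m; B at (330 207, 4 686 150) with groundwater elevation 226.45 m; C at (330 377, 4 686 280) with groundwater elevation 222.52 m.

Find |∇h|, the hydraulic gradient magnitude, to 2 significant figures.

∂h/∂x = (226.45 − 223.23) / (330207 − 330377) = -0.01894
∂h/∂y = (222.52 − 223.23) / (4686280 − 4686150) = -0.005462
|∇h| = √(-0.01894² + -0.005462²) = 0.01971

0.020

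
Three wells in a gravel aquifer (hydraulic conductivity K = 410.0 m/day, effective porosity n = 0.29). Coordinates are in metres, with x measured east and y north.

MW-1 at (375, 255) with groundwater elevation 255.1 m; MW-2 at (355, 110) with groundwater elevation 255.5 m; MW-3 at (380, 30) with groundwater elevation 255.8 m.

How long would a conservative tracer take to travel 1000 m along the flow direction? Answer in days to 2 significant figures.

190 days

With h = a·x + b·y + c and MW-1 as origin, the differences give:
  (-20)·a + (-145)·b = +0.4
  5·a + (-225)·b = +0.7
Eliminate b (×(-225) and ×(-145), subtract): 5225·a = 11.50 → a = ∂h/∂x = +0.002201
Back-substitute: b = ∂h/∂y = -0.003062.
|∇h| = √(0.002201² + -0.003062²) = 0.003771
Seepage velocity v = K·i/n = 410.0 × 0.003771 / 0.29 = 5.331 m/day.
t = 1000 / 5.331 = 187.6 days.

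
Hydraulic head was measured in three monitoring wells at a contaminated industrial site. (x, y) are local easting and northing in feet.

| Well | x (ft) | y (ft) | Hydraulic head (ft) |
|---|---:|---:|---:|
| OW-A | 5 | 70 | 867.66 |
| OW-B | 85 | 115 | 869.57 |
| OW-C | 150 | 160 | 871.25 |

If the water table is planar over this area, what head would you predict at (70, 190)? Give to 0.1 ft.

870.5 ft

With h = a·x + b·y + c and OW-A as origin, the differences give:
  80·a + 45·b = +1.91
  145·a + 90·b = +3.59
Eliminate b (×90 and ×45, subtract): 675·a = 10.350 → a = ∂h/∂x = +0.01533
Back-substitute: b = ∂h/∂y = +0.01519.
h(70, 190) = 867.66 + (+0.01533)·(65) + (+0.01519)·(120) = 867.66 +0.997 +1.822 = 870.479 ft.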